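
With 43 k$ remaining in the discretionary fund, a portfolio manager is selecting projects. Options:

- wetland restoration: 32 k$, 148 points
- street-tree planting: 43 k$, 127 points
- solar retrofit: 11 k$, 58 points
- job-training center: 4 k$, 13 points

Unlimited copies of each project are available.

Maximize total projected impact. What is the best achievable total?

206

The ratio heuristic lands on 3×solar retrofit + 2×job-training center (200) but leaves 2 k$ idle.
The 30 k$ tied up in 2×solar retrofit and 2×job-training center is better spent on wetland restoration — total rises to 206 (43 k$).
No other feasible combination exceeds 206.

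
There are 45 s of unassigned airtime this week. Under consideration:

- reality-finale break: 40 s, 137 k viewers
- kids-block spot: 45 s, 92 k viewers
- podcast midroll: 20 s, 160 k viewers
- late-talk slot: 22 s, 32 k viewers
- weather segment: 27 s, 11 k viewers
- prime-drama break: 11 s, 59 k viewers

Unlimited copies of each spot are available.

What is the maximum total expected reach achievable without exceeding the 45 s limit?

320

Best packing: 2×podcast midroll — 40 s, 320 total.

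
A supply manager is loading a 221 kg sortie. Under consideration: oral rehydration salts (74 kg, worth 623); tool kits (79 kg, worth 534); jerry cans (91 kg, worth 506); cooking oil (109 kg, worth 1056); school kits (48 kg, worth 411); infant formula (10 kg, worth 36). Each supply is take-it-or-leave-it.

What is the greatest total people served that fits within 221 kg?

Filling by ratio: cooking oil + school kits + infant formula for 1503, with 54 kg left unused.
Replace school kits with oral rehydration salts: the trade gains 212 net, giving 1715 at 193 kg.

1715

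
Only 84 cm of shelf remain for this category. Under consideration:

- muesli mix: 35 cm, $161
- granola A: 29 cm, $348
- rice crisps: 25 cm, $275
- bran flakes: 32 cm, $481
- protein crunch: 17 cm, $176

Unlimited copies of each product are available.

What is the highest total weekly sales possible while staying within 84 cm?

Ranking by ratio (weekly sales/cm): bran flakes 15.03, granola A 12.00, rice crisps 11.00, protein crunch 10.35.
The ratio ordering already packs tightly: 2×bran flakes + protein crunch, 81 cm, 1138.
The spare 3 cm is too small for any remaining product, and no exchange beats 1138.

1138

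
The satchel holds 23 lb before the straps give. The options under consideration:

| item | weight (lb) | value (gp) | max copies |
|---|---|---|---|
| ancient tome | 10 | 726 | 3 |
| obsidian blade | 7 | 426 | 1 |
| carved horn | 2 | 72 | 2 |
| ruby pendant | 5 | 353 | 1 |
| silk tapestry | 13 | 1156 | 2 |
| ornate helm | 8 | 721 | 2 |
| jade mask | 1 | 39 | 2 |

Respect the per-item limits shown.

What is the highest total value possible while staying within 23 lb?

1955

Ranking by ratio (value/lb): ornate helm 90.12, silk tapestry 88.92, ancient tome 72.60.
Taking the top-ratio items first gives ruby pendant + 2×ornate helm + 2×jade mask for 1873 (23 lb).
Dropping ruby pendant and ornate helm frees 13 lb; slotting in silk tapestry (13 lb) lifts the total to 1955 at 23 lb.
Nothing else within 23 lb beats 1955.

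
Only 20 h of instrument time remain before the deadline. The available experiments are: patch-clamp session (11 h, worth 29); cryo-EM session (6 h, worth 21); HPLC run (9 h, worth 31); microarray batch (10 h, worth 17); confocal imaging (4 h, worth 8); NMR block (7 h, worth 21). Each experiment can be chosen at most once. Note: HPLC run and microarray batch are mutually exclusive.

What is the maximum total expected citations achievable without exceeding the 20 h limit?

Best packing: patch-clamp session + HPLC run — 20 h, 60 total.

60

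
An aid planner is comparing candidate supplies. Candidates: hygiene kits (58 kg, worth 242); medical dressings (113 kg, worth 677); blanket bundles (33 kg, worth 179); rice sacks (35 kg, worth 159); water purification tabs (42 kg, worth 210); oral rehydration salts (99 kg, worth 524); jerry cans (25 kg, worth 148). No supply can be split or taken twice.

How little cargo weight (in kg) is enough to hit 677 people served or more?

113

Need the lightest bundle worth ≥ 677.
Taking medical dressings gives 677 (≥ 677) for 113 kg.
Below 113 kg the best achievable stays under 677.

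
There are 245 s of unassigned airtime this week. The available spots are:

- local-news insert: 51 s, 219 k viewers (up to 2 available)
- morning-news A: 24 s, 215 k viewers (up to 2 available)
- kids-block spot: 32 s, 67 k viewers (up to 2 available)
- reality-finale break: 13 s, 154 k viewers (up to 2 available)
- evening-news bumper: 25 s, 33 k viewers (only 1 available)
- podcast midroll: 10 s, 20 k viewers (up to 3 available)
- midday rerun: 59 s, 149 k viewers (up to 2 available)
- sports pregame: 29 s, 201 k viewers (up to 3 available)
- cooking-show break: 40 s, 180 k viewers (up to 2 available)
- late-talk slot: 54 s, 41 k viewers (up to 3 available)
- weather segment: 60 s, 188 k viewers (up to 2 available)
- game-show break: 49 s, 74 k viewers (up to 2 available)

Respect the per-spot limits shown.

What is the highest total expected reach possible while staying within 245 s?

Ranking by ratio (expected reach/s): reality-finale break 11.85, morning-news A 8.96, sports pregame 6.93.
2×morning-news A + 2×reality-finale break + 3×sports pregame + 2×cooking-show break uses 241 of the 245 s and totals 1701.

1701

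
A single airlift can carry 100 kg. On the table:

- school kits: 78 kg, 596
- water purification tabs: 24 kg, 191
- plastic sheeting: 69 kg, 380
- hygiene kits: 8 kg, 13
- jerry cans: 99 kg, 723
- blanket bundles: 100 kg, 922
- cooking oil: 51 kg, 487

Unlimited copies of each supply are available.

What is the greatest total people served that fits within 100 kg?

922

Ranking by ratio (people served/kg): cooking oil 9.55, blanket bundles 9.22, water purification tabs 7.96.
The ratio heuristic lands on 2×water purification tabs + cooking oil (869) but leaves 1 kg idle.
Replace 2×water purification tabs and cooking oil with blanket bundles: the trade gains 53 net, giving 922 at 100 kg.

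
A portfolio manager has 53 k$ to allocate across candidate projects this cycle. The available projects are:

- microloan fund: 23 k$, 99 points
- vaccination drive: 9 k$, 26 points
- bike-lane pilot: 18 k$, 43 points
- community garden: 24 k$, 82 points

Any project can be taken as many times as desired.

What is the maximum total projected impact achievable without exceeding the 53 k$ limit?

198

The ratio ordering already packs tightly: 2×microloan fund, 46 k$, 198.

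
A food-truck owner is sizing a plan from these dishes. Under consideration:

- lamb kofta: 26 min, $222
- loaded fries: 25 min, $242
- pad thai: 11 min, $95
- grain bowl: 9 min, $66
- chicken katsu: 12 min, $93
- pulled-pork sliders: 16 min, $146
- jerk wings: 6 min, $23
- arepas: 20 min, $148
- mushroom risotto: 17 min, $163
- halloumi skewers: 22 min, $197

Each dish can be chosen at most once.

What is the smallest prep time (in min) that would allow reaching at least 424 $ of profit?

47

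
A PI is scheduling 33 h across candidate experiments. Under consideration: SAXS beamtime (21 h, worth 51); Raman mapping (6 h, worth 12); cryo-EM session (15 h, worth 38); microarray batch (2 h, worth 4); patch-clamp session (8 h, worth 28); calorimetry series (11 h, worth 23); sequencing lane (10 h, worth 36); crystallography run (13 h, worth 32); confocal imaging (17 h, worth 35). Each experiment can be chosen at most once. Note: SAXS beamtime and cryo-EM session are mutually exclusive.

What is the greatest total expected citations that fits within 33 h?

Taking cryo-EM session + patch-clamp session + sequencing lane: 33 h used, 102 in expected citations.
Nothing else feasible within 33 h beats 102.

102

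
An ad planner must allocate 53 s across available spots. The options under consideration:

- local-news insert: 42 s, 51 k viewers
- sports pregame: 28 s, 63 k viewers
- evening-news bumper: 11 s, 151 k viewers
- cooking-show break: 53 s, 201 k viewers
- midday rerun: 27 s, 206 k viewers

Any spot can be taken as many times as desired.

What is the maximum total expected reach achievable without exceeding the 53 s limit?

604

The ratio ordering already packs tightly: 4×evening-news bumper, 44 s, 604.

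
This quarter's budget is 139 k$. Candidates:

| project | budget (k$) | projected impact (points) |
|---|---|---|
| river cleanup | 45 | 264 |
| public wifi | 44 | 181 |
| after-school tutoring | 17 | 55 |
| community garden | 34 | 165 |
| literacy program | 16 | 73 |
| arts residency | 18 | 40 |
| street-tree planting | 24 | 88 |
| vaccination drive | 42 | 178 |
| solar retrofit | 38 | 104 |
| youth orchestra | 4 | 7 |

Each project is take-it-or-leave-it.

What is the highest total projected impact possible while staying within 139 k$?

Density check — river cleanup 5.87, community garden 4.85, literacy program 4.56 are the best per k$.
Taking the top-ratio projects first gives river cleanup + community garden + literacy program + vaccination drive for 680 (137 k$).
The 42 k$ tied up in vaccination drive is better spent on public wifi — total rises to 683 (139 k$).

683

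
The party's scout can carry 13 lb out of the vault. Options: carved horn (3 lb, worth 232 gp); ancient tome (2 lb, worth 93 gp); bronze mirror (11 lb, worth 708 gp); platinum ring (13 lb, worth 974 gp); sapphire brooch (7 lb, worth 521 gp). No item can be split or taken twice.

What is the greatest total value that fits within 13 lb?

974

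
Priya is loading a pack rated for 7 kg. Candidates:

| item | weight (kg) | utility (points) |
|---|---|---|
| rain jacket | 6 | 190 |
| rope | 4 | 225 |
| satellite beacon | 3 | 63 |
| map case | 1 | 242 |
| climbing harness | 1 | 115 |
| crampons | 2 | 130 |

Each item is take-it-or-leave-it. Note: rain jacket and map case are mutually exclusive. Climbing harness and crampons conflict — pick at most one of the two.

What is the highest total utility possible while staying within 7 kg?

597

Best packing: rope + map case + crampons — 7 kg, 597 total.
The closest alternative, rope + map case + climbing harness, reaches only 582.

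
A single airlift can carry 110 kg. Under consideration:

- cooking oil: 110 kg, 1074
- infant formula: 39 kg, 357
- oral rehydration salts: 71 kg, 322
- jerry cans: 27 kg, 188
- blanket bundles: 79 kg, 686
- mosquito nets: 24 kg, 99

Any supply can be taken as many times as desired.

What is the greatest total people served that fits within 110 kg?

The ratio ordering already packs tightly: cooking oil, 110 kg, 1074.

1074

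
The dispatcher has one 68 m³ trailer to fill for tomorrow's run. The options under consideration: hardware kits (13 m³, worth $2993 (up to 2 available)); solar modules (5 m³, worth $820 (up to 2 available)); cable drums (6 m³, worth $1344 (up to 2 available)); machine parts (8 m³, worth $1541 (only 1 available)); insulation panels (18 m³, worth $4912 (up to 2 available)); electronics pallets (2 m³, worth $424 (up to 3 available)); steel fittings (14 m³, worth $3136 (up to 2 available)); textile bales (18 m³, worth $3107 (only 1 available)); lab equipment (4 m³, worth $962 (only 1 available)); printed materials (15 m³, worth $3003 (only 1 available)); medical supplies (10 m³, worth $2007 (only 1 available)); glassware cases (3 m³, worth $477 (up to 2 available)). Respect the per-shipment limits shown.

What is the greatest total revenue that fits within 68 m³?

17196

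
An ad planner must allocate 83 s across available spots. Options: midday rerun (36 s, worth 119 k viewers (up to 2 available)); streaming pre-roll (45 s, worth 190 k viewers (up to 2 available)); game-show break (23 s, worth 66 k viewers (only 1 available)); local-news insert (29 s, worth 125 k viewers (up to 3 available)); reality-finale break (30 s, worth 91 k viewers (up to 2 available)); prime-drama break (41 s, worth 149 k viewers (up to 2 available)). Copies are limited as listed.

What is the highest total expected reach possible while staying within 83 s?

316

Game-show break + 2×local-news insert uses 81 of the 83 s and totals 316.
The spare 2 s is too small for any remaining spot, and no exchange beats 316.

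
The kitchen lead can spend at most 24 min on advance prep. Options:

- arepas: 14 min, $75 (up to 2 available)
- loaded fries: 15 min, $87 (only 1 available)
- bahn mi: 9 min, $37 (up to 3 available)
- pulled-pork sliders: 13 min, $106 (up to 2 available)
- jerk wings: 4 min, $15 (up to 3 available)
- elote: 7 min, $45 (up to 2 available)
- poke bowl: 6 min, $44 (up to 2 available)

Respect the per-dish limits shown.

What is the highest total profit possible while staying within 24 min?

166

The ratio heuristic lands on pulled-pork sliders + jerk wings + poke bowl (165) but leaves 1 min idle.
Dropping poke bowl frees 6 min; slotting in elote (7 min) lifts the total to 166 at 24 min.
That's the maximum — no swap from here does better than 166.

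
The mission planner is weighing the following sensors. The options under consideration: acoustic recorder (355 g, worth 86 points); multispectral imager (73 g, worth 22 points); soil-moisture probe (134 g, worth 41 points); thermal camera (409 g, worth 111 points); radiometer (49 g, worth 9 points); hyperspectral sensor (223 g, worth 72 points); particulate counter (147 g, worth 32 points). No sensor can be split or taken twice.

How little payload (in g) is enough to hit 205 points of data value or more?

Need the lightest bundle worth ≥ 205.
multispectral imager + thermal camera + hyperspectral sensor: 205 data value at 705 g.
Below 705 g the best achievable stays under 205.

705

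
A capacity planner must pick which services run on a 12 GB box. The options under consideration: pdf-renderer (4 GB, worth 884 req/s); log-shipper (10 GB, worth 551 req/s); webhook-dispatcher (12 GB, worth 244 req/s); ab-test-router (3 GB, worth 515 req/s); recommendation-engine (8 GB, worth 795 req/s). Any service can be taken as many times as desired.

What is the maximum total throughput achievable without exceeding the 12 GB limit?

2652

Taking 3×pdf-renderer: 12 GB used, 2652 in throughput.
Nothing else within 12 GB beats 2652.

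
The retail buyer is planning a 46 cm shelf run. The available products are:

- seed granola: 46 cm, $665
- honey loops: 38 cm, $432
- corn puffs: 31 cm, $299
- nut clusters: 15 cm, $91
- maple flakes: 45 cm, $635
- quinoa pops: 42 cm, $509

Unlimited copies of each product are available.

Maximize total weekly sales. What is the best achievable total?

Seed granola uses 46 of the 46 cm and totals 665.

665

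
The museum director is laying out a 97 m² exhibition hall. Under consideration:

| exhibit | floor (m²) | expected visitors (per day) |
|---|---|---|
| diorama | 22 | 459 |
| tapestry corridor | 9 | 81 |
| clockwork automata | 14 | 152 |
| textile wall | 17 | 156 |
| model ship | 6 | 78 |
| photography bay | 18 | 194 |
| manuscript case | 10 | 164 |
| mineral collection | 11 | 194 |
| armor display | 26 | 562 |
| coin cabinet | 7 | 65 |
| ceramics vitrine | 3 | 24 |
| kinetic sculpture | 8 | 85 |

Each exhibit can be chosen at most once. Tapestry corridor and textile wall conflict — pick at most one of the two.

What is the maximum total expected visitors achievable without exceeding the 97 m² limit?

1694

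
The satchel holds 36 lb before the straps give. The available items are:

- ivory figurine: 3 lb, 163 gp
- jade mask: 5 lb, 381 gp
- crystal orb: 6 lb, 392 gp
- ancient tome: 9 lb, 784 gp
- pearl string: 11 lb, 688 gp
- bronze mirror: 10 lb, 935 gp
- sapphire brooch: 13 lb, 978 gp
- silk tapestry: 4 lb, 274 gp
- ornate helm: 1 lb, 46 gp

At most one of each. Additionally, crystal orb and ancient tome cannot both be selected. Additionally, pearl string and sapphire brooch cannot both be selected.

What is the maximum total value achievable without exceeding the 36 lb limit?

2971

Density check — bronze mirror 93.50, ancient tome 87.11, jade mask 76.20 are the best per lb.
Ancient tome + bronze mirror + sapphire brooch + silk tapestry uses 36 of the 36 lb and totals 2971.
Runner-up ivory figurine + ancient tome + bronze mirror + sapphire brooch + ornate helm tops out at 2906.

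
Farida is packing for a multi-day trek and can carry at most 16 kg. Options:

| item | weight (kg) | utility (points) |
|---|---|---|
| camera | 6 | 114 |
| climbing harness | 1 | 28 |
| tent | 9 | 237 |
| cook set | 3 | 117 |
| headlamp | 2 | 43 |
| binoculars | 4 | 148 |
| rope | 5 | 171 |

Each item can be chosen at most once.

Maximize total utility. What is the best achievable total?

507

The ratio ordering already packs tightly: climbing harness + cook set + headlamp + binoculars + rope, 15 kg, 507.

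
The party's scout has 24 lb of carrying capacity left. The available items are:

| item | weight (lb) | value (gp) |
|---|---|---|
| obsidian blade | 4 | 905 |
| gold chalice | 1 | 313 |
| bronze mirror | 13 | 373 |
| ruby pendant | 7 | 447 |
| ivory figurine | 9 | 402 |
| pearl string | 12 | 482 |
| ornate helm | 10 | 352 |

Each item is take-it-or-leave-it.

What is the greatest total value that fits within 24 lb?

Filling by ratio: obsidian blade + gold chalice + ruby pendant + ivory figurine for 2067, with 3 lb left unused.
The 9 lb tied up in ivory figurine is better spent on pearl string — total rises to 2147 (24 lb).
No other feasible combination exceeds 2147.

2147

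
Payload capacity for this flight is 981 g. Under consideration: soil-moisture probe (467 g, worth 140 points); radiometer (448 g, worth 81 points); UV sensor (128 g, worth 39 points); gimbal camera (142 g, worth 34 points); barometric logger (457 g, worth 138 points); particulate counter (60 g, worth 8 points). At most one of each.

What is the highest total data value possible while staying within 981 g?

By data value per g: UV sensor 0.30, barometric logger 0.30, soil-moisture probe 0.30 lead.
The ratio heuristic lands on UV sensor + gimbal camera + barometric logger + particulate counter (219) but leaves 194 g idle.
The 330 g tied up in UV sensor and gimbal camera and particulate counter is better spent on soil-moisture probe — total rises to 278 (924 g).
The spare 57 g is too small for any remaining sensor, and no exchange beats 278.

278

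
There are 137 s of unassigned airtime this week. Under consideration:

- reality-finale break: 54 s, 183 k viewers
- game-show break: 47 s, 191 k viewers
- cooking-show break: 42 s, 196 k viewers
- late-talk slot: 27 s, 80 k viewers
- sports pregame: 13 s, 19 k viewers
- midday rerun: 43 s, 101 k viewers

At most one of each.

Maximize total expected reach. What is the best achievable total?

488

Greedy by ratio would take game-show break + cooking-show break + late-talk slot + sports pregame: 129 s used, total 486.
The 40 s tied up in late-talk slot and sports pregame is better spent on midday rerun — total rises to 488 (132 s).
No other feasible combination exceeds 488.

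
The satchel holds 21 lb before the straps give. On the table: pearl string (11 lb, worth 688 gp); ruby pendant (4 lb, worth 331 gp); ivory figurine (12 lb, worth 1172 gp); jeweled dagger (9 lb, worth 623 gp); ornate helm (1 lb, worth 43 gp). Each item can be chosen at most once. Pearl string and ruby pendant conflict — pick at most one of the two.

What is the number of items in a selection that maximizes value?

Optimal total is 1795.
For example ivory figurine + jeweled dagger achieves it, using 21 lb.
Every optimal selection uses 2 items.

2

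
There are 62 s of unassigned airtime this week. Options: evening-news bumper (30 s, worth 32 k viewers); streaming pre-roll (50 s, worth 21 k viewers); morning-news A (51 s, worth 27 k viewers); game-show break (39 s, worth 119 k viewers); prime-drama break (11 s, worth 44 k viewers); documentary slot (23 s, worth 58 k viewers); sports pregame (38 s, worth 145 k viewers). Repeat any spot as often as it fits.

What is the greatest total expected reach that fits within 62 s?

Taking the top-ratio spots first gives 5×prime-drama break for 220 (55 s).
The 33 s tied up in 3×prime-drama break is better spent on sports pregame — total rises to 233 (60 s).
The spare 2 s is too small for any remaining spot, and no exchange beats 233.

233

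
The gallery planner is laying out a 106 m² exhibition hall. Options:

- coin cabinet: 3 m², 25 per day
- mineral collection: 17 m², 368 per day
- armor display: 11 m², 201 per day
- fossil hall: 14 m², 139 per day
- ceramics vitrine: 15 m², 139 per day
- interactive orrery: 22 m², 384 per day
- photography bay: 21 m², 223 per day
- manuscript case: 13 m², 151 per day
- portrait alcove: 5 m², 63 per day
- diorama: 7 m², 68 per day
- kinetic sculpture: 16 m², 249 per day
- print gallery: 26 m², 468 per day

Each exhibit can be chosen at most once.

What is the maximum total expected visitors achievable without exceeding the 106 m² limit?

1821

Taking the top-ratio exhibits first gives mineral collection + armor display + interactive orrery + portrait alcove + diorama + kinetic sculpture + print gallery for 1801 (104 m²).
Dropping portrait alcove and diorama frees 12 m²; slotting in manuscript case (13 m²) lifts the total to 1821 at 105 m².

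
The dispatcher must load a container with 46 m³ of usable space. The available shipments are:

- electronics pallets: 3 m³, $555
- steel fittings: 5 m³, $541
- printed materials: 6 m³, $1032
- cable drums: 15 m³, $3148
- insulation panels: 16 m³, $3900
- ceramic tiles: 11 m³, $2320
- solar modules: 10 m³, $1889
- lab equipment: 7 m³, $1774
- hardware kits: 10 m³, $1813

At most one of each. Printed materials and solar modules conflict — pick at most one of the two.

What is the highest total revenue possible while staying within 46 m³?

9931

The ratio heuristic lands on insulation panels + ceramic tiles + solar modules + lab equipment (9883) but leaves 2 m³ idle.
Dropping ceramic tiles frees 11 m³; slotting in electronics pallets + hardware kits (13 m³) lifts the total to 9931 at 46 m³.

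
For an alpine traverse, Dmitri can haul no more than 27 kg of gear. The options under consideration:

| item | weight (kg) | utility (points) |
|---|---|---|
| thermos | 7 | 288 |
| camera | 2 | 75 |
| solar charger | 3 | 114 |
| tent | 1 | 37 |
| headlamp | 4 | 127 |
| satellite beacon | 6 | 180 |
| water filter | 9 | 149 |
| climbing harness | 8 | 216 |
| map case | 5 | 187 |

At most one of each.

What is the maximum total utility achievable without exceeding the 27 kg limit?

971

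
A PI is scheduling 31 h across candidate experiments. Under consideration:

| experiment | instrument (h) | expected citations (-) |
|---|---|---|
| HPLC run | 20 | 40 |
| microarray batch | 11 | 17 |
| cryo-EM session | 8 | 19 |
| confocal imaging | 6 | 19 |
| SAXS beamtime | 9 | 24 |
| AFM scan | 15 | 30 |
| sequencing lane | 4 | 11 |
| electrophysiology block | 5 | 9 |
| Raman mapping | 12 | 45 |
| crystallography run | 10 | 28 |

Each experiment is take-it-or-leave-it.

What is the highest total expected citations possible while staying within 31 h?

The ratio heuristic lands on confocal imaging + Raman mapping + crystallography run (92) but leaves 3 h idle.
The 10 h tied up in crystallography run is better spent on SAXS beamtime + sequencing lane — total rises to 99 (31 h).

99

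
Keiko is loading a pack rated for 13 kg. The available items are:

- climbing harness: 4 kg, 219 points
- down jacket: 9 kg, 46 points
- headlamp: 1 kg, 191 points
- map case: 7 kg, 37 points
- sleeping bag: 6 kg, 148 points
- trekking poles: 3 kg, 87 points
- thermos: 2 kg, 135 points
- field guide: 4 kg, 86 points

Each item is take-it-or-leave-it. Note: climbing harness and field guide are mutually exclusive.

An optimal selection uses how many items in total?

The maximum utility within 13 kg is 693.
One optimal bundle: climbing harness + headlamp + sleeping bag + thermos (13 kg).
All optima have 4 items.

4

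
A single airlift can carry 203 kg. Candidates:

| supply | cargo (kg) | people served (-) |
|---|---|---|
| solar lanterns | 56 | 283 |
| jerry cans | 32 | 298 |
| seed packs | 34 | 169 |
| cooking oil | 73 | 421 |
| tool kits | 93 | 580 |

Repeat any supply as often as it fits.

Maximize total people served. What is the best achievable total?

Best packing: 6×jerry cans — 192 kg, 1788 total.
The spare 11 kg is too small for any remaining supply, and no exchange beats 1788.

1788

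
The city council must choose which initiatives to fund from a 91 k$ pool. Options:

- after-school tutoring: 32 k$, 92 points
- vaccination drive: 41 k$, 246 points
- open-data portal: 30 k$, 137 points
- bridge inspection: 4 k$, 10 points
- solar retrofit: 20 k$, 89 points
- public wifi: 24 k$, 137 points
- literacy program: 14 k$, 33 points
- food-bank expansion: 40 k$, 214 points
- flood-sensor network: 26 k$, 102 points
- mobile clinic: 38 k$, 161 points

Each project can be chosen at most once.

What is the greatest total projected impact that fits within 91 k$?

485

Ranking by ratio (projected impact/k$): vaccination drive 6.00, public wifi 5.71, food-bank expansion 5.35, open-data portal 4.57.
Greedy by ratio would take vaccination drive + bridge inspection + solar retrofit + public wifi: 89 k$ used, total 482.
The 24 k$ tied up in bridge inspection and solar retrofit is better spent on flood-sensor network — total rises to 485 (91 k$).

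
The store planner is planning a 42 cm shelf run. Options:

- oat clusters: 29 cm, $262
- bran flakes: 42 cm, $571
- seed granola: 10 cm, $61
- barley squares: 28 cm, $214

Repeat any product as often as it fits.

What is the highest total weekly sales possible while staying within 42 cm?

Density check — bran flakes 13.60, oat clusters 9.03, barley squares 7.64 are the best per cm.
Taking bran flakes: 42 cm used, 571 in weekly sales.
That's the maximum — no swap from here does better than 571.

571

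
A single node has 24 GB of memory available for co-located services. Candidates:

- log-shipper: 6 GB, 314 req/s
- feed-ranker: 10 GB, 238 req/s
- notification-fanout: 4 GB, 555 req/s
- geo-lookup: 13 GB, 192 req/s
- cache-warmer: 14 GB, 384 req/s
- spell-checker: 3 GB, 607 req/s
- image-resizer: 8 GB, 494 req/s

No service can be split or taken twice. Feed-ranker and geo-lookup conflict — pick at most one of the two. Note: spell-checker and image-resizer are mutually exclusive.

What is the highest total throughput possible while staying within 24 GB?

1714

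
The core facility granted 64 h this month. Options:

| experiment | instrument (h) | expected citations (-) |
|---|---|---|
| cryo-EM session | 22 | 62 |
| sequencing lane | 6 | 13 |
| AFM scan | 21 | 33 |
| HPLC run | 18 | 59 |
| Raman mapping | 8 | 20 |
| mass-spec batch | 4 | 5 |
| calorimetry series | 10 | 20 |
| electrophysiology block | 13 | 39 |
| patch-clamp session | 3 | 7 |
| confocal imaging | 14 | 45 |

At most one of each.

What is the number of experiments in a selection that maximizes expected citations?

5

Optimal total is 187.
For example cryo-EM session + HPLC run + Raman mapping + electrophysiology block + patch-clamp session achieves it, using 64 h.
All optima have 5 experiments.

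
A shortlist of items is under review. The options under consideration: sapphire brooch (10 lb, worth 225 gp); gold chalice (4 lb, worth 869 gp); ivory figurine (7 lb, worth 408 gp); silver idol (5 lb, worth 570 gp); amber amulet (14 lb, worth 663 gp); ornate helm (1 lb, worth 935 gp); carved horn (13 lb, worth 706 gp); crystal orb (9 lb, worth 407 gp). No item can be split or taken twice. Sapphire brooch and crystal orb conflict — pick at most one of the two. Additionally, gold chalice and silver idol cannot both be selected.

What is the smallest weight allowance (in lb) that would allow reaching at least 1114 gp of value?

5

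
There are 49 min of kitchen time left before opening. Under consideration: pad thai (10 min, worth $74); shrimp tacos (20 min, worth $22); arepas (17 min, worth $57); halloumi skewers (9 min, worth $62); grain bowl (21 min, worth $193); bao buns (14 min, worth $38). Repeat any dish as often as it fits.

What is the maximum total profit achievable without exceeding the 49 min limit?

391

Filling by ratio: 2×grain bowl for 386, with 7 min left unused.
Replace grain bowl with pad thai + 2×halloumi skewers: the trade gains 5 net, giving 391 at 49 min.
Every other selection either busts 49 min or fails to beat 391.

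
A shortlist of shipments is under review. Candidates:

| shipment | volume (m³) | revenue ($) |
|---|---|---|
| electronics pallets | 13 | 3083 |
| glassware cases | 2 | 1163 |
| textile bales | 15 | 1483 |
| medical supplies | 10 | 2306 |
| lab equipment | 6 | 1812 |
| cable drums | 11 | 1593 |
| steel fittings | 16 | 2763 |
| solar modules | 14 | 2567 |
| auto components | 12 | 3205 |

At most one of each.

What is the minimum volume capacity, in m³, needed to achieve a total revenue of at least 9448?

37

Minimise m³ subject to total revenue ≥ 9448.
electronics pallets + glassware cases + medical supplies + auto components reaches 9757 using 37 m³.
No combination under 37 m³ hits 9448.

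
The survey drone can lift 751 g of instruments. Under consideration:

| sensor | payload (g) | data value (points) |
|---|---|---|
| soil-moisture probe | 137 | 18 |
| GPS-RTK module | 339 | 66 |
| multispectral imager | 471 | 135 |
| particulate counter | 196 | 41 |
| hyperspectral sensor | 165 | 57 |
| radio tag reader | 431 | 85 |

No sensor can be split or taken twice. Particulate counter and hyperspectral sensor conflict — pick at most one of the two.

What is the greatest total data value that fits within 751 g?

192

Taking multispectral imager + hyperspectral sensor: 636 g used, 192 in data value.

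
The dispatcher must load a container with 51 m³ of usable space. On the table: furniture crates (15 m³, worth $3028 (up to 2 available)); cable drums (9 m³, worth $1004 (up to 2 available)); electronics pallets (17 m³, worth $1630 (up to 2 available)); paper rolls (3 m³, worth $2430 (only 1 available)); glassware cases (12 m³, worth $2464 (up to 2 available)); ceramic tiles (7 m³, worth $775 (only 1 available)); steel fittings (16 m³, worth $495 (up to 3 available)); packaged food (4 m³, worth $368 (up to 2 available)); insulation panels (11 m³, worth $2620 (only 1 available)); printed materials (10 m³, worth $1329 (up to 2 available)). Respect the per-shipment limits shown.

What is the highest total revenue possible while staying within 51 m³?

Filling by ratio: paper rolls + 2×glassware cases + insulation panels + printed materials for 11307, with 3 m³ left unused.
Replace 2×glassware cases and printed materials with 2×furniture crates + ceramic tiles: the trade gains 574 net, giving 11881 at 51 m³.
Every other selection either busts 51 m³ or exceeds an availability limit or fails to beat 11881.

11881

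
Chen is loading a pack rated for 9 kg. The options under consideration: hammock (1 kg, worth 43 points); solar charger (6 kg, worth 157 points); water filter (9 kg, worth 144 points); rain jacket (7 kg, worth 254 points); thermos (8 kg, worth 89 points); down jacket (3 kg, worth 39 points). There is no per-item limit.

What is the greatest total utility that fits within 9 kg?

387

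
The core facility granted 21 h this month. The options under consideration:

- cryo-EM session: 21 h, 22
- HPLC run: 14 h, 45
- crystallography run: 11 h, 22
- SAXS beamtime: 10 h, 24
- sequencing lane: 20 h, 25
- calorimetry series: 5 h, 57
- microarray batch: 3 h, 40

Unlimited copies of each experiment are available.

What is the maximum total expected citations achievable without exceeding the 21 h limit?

280

Taking 7×microarray batch: 21 h used, 280 in expected citations.
Nothing else within 21 h beats 280.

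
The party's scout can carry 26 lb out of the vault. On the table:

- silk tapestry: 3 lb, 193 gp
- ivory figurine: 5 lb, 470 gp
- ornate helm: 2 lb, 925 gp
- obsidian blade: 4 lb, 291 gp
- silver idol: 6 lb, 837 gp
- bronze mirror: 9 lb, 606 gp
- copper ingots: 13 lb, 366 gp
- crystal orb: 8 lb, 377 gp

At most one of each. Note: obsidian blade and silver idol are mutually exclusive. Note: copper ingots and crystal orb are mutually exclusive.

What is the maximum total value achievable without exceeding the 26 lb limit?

3031

Ranking by ratio (value/lb): ornate helm 462.50, silver idol 139.50, ivory figurine 94.00.
Silk tapestry + ivory figurine + ornate helm + silver idol + bronze mirror uses 25 of the 26 lb and totals 3031.
Runner-up ivory figurine + ornate helm + silver idol + bronze mirror tops out at 2838.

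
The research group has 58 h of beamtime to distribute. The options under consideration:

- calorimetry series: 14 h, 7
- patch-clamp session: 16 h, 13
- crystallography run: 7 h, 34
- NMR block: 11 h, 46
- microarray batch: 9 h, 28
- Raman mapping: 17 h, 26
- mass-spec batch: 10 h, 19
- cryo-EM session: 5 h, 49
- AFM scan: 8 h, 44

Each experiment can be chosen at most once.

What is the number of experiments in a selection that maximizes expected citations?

6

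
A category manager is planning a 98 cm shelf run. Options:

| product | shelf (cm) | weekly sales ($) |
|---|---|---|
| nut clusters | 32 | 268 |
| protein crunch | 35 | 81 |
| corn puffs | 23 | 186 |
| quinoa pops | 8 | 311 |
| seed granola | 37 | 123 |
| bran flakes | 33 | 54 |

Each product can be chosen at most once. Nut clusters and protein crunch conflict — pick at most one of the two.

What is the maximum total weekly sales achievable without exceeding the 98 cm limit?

Taking nut clusters + corn puffs + quinoa pops + bran flakes: 96 cm used, 819 in weekly sales.
An exhaustive check of the 64 subsets confirms 819.

819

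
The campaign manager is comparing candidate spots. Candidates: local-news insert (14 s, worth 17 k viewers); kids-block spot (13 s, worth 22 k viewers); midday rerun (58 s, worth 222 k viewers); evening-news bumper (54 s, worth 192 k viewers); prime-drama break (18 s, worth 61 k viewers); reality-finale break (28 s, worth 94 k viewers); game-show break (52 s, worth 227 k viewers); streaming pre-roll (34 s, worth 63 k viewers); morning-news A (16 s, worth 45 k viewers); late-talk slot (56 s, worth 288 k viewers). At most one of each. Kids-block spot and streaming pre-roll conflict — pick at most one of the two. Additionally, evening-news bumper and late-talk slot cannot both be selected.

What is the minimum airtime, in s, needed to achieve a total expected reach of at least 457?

Minimise s subject to total expected reach ≥ 457.
Taking game-show break + late-talk slot gives 515 (≥ 457) for 108 s.
Any bundle with less than 108 s falls short of 457.

108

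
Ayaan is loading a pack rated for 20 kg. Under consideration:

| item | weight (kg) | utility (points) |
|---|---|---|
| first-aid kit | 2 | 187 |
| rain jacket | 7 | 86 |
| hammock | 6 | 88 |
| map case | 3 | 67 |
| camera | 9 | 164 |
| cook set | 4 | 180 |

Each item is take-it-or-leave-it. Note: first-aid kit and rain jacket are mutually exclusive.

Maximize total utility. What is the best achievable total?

Best packing: first-aid kit + map case + camera + cook set — 18 kg, 598 total.
An exhaustive check of the 64 subsets confirms 598.

598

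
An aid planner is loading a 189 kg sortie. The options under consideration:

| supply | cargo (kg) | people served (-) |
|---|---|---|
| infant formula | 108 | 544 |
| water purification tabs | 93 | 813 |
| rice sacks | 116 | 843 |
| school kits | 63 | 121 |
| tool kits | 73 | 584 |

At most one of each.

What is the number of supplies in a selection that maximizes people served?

The maximum people served within 189 kg is 1427.
One optimal bundle: rice sacks + tool kits (189 kg).
All optima have 2 supplies.

2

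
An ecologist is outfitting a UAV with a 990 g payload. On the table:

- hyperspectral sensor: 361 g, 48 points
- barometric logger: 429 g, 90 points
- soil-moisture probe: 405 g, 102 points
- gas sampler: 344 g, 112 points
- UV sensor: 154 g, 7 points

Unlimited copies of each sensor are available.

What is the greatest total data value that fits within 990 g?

231

The ratio ordering already packs tightly: 2×gas sampler + UV sensor, 842 g, 231.
No other feasible combination exceeds 231.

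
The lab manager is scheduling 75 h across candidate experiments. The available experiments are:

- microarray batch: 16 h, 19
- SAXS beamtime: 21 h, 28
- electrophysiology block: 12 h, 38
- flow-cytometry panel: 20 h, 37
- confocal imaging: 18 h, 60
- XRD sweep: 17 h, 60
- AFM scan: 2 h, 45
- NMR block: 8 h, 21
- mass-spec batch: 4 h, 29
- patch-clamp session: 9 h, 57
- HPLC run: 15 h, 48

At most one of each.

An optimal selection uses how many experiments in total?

The maximum expected citations within 75 h is 320.
One optimal bundle: confocal imaging + XRD sweep + AFM scan + NMR block + mass-spec batch + patch-clamp session + HPLC run (73 h).
All optima have 7 experiments.

7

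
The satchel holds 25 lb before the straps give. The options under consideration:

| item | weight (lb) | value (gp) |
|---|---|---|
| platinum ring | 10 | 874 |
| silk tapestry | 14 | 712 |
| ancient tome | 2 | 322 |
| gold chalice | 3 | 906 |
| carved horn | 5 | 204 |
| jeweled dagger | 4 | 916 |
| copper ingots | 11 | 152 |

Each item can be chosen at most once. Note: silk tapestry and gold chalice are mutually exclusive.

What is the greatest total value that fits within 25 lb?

Ranking by ratio (value/lb): gold chalice 302.00, jeweled dagger 229.00, ancient tome 161.00, platinum ring 87.40.
Platinum ring + ancient tome + gold chalice + carved horn + jeweled dagger uses 24 of the 25 lb and totals 3222.

3222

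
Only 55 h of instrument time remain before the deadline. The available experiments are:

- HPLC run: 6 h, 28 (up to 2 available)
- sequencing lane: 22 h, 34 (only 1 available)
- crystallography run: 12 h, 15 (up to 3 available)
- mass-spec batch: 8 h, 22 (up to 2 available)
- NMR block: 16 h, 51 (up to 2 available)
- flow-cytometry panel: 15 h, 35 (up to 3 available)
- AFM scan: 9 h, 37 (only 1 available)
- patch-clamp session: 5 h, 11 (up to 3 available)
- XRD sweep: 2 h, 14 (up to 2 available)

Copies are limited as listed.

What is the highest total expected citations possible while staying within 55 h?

209

Filling by ratio: 2×HPLC run + mass-spec batch + NMR block + AFM scan + patch-clamp session + 2×XRD sweep for 205, with 1 h left unused.
Replace mass-spec batch and patch-clamp session and XRD sweep with NMR block: the trade gains 4 net, giving 209 at 55 h.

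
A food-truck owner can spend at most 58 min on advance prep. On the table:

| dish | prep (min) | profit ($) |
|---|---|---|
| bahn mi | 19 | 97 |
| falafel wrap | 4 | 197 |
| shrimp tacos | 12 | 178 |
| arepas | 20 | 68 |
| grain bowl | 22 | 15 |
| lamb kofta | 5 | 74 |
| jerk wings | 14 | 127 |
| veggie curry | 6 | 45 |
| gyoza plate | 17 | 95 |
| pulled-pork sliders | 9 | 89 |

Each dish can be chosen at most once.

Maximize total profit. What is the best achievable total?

716

A density-first pass picks falafel wrap + shrimp tacos + lamb kofta + jerk wings + veggie curry + pulled-pork sliders — 710 at 50 min.
Dropping pulled-pork sliders frees 9 min; slotting in gyoza plate (17 min) lifts the total to 716 at 58 min.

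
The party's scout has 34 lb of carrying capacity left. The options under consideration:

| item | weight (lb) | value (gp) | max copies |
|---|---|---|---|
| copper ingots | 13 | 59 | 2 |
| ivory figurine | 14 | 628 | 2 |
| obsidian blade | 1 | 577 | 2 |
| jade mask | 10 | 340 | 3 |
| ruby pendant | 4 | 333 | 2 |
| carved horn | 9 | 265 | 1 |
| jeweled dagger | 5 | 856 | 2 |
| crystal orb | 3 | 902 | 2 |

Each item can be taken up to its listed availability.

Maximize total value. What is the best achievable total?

The ratio heuristic lands on 2×obsidian blade + 2×ruby pendant + 2×jeweled dagger + 2×crystal orb (5336) but leaves 8 lb idle.
The 4 lb tied up in ruby pendant is better spent on jade mask — total rises to 5343 (32 lb).
Nothing else within 34 lb beats 5343.

5343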